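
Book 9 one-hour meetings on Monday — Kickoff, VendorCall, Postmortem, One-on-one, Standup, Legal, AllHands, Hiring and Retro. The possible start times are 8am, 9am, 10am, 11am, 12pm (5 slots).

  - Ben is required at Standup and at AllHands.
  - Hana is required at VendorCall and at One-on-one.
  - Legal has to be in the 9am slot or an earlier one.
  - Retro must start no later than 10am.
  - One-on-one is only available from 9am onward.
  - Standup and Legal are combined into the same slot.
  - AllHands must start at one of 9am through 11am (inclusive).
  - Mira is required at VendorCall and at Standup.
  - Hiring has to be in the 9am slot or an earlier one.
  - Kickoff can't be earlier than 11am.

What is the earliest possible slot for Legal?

8am

Legal's own window allows nothing later than 9am.
Legal at 8am is achievable: Retro in 8am, One-on-one in 9am, Hiring in 8am, Legal in 8am, Kickoff in 11am, Standup in 8am, VendorCall in 10am, AllHands in 9am, Postmortem in 8am.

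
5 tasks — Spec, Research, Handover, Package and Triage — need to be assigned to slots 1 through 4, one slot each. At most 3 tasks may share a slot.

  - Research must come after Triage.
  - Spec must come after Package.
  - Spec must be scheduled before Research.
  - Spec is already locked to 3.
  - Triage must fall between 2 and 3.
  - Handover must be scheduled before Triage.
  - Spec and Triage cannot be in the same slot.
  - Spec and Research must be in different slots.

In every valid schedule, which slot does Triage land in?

2

Triage's window is 2–3.
Spec is fixed at 3, and Triage can't share a slot with Spec.
So Triage must be 2.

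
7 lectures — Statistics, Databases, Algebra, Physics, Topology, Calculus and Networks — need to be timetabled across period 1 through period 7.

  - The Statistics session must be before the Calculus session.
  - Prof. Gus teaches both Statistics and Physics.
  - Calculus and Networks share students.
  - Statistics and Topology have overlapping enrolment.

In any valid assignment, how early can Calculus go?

period 2

Precedence pushes Calculus to at least period 2.
Calculus at period 2 is achievable: Databases=period 1; Topology=period 2; Networks=period 1; Algebra=period 1; Statistics=period 1; Physics=period 2; Calculus=period 2.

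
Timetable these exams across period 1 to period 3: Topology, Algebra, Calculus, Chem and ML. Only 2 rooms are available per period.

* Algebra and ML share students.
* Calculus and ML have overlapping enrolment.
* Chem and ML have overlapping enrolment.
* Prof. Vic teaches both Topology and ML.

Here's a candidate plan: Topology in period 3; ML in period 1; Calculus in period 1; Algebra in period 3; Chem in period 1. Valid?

Prof. Vic teaches both Topology and ML — holds.
Chem and ML have overlapping enrolment — violated.
Algebra and ML share students — holds.
Calculus and ML have overlapping enrolment — violated.
Only 2 rooms are available per period — violated.

No — it violates: Chem and ML have overlapping enrolment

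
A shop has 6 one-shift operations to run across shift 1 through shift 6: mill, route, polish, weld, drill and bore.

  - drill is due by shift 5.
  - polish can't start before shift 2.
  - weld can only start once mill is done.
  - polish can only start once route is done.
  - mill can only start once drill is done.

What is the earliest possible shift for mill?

shift 2

Precedence pushes mill to at least shift 2; downstream work caps mill at shift 5.
mill at shift 2 is achievable: weld in shift 3; polish in shift 2; route in shift 1; drill in shift 1; mill in shift 2; bore in shift 1.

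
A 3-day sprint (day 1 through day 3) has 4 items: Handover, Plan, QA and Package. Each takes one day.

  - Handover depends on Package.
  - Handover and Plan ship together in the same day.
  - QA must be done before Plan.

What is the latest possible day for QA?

Downstream work caps QA at day 2.
QA at day 2 is achievable: QA=day 2; Plan=day 3; Package=day 1; Handover=day 3.

day 2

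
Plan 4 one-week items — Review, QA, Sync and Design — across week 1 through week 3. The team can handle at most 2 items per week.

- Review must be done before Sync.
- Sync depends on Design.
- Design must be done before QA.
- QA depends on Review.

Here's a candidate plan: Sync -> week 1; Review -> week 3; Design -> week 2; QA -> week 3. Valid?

No — it violates: Review must be done before Sync

QA depends on Review — violated.
The team can handle at most 2 items per week — holds.
Review must be done before Sync — violated.
Design must be done before QA — holds.
Sync depends on Design — violated.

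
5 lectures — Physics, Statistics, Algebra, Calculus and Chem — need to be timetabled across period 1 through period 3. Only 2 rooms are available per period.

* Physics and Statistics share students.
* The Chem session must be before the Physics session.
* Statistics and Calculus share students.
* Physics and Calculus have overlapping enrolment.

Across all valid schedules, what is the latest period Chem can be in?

period 2

Downstream work caps Chem at period 2.
Chem at period 2 is achievable: Calculus -> period 2, Statistics -> period 1, Algebra -> period 1, Physics -> period 3, Chem -> period 2.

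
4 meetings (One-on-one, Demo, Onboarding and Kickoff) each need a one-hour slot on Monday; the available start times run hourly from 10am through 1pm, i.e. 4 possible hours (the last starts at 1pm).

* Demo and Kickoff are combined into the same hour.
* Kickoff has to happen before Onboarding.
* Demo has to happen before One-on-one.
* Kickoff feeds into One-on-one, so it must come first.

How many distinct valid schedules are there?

Splitting on One-on-one: it can be 11am (3), 12pm (5), 1pm (6). Listing each branch's schedules as (Demo, Onboarding, Kickoff):
One-on-one=11am: (10am,11am,10am) (10am,12pm,10am) (10am,1pm,10am) — 3.
One-on-one=12pm: (10am,11am,10am) (10am,12pm,10am) (10am,1pm,10am) (11am,12pm,11am) (11am,1pm,11am) — 5.
One-on-one=1pm: (10am,11am,10am) (10am,12pm,10am) (10am,1pm,10am) (11am,12pm,11am) (11am,1pm,11am) (12pm,1pm,12pm) — 6.
Summing: 3 + 5 + 6 = 14.

14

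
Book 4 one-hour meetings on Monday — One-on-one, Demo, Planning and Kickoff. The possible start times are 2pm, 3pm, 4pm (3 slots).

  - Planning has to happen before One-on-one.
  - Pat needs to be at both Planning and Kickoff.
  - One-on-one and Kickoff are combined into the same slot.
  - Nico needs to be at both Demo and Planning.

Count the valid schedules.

6

Splitting on One-on-one: it can be 3pm (2), 4pm (4). Listing each branch's schedules as (Demo, Planning, Kickoff):
One-on-one=3pm: (3pm,2pm,3pm) (4pm,2pm,3pm) — 2.
One-on-one=4pm: (2pm,3pm,4pm) (3pm,2pm,4pm) (4pm,2pm,4pm) (4pm,3pm,4pm) — 4.
Summing: 2 + 4 = 6.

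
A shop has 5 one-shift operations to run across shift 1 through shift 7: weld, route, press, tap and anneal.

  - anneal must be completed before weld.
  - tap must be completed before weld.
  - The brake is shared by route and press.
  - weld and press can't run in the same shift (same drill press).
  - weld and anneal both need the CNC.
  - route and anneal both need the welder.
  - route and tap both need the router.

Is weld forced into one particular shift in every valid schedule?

No

weld can be shift 2 (e.g. tap=shift 1, press=shift 1, weld=shift 2, anneal=shift 1, route=shift 2) or shift 3 (e.g. route=shift 2; anneal=shift 1; weld=shift 3; press=shift 1; tap=shift 1).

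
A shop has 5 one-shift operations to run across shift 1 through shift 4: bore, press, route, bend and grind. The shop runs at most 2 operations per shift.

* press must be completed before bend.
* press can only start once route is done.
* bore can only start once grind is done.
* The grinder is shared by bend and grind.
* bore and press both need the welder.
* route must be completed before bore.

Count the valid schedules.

Splitting on bore: it can be shift 2 (1), shift 3 (4), shift 4 (11). Listing each branch's schedules as (press, route, bend, grind) by shift number:
bore=shift 2: (3,1,4,1) — 1.
bore=shift 3: (2,1,3,1) (2,1,3,2) (2,1,4,1) (2,1,4,2) — 4.
bore=shift 4: (2,1,3,1) (2,1,3,2) (2,1,4,1) (2,1,4,2) (2,1,4,3) (3,1,4,1) (3,1,4,2) (3,1,4,3) (3,2,4,1) (3,2,4,2) (3,2,4,3) — 11.
Summing: 1 + 4 + 11 = 16.

16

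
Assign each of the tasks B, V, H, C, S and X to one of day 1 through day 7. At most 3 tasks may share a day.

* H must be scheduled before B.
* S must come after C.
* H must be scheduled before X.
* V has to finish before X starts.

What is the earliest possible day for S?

day 2

Precedence pushes S to at least day 2.
S at day 2 is achievable: V -> day 1; B -> day 2; C -> day 1; S -> day 2; X -> day 2; H -> day 1.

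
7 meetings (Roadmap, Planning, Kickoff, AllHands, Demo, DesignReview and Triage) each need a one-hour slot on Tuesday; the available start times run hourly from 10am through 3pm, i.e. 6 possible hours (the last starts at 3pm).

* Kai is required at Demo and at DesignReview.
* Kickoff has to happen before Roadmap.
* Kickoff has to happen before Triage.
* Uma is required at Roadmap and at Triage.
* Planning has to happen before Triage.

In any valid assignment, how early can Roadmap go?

Precedence pushes Roadmap to at least 11am.
Roadmap at 11am is achievable: Demo -> 10am, Roadmap -> 11am, Triage -> 12pm, AllHands -> 10am, Planning -> 10am, Kickoff -> 10am, DesignReview -> 11am.

11am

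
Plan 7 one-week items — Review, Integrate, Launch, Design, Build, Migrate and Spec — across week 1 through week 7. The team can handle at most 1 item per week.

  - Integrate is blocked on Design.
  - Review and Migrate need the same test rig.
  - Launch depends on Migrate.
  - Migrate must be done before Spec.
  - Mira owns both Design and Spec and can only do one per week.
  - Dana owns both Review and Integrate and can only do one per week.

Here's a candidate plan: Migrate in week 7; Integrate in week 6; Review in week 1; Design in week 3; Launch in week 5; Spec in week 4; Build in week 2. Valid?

Dana owns both Review and Integrate and can only do one per week — holds.
The team can handle at most 1 item per week — holds.
Integrate is blocked on Design — holds.
Launch depends on Migrate — violated.
Review and Migrate need the same test rig — holds.
Migrate must be done before Spec — violated.
Mira owns both Design and Spec and can only do one per week — holds.

No — it violates: Migrate must be done before Spec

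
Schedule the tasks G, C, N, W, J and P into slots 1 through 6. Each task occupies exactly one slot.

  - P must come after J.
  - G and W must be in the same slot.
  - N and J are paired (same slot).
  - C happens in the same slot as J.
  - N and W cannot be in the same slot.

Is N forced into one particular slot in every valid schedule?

N can be 1 (e.g. J=1, P=2, C=1, N=1, W=2, G=2) or 2 (e.g. P in 3; N in 2; G in 1; C in 2; W in 1; J in 2).

No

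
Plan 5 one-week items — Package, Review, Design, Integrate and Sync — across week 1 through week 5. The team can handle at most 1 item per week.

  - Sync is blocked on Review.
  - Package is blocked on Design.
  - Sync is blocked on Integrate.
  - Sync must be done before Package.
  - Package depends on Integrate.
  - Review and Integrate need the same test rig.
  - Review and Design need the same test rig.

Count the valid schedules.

8

Splitting on Review: it can be week 1 (3), week 2 (3), week 3 (2). Listing each branch's schedules as (Package, Design, Integrate, Sync) by week number:
Review=week 1: (5,2,3,4) (5,3,2,4) (5,4,2,3) — 3.
Review=week 2: (5,1,3,4) (5,3,1,4) (5,4,1,3) — 3.
Review=week 3: (5,1,2,4) (5,2,1,4) — 2.
Summing: 3 + 3 + 2 = 8.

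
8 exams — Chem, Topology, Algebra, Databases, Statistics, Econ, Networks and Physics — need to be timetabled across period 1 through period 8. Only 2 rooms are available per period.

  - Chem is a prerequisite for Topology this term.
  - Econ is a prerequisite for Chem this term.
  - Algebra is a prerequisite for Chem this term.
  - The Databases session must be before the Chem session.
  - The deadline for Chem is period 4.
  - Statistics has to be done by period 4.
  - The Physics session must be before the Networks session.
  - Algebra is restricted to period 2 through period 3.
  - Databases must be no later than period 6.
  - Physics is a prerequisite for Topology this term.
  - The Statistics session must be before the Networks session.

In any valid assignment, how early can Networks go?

period 2

Precedence pushes Networks to at least period 2.
Networks at period 2 is achievable: Networks -> period 2; Statistics -> period 1; Chem -> period 4; Topology -> period 5; Econ -> period 3; Databases -> period 3; Physics -> period 1; Algebra -> period 2.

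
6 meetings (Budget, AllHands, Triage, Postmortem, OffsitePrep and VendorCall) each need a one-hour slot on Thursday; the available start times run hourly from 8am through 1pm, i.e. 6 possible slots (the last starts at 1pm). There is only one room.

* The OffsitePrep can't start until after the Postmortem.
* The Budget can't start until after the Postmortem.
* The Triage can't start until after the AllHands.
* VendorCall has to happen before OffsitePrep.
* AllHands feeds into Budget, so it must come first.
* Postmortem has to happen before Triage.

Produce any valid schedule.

Postmortem -> 8am, Budget -> 10am, VendorCall -> 12pm, OffsitePrep -> 1pm, Triage -> 11am, AllHands -> 9am

Checking: Postmortem(8am) before OffsitePrep(1pm); Postmortem(8am) before Budget(10am); Postmortem(8am) before Triage(11am); VendorCall(12pm) before OffsitePrep(1pm); AllHands(9am) before Budget(10am); AllHands(9am) before Triage(11am); max 1 per slot (cap 1).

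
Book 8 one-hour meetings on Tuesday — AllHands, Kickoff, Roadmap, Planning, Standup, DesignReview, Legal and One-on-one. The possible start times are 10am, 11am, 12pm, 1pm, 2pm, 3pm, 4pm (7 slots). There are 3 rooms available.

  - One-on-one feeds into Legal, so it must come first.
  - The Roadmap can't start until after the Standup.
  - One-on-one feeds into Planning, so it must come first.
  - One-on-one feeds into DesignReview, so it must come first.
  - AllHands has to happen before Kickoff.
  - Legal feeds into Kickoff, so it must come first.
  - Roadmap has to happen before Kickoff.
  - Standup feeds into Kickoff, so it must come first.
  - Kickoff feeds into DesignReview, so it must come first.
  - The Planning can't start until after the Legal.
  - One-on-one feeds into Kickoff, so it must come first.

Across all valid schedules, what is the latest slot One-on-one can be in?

1pm

Downstream work caps One-on-one at 1pm.
One-on-one at 1pm is achievable: Standup in 10am, Kickoff in 3pm, Roadmap in 11am, One-on-one in 1pm, Legal in 2pm, DesignReview in 4pm, Planning in 3pm, AllHands in 10am.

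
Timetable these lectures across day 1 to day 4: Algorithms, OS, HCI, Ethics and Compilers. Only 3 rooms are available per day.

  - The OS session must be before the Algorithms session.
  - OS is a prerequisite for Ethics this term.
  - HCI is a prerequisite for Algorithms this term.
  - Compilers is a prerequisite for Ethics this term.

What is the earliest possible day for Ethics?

Precedence pushes Ethics to at least day 2.
Ethics at day 2 is achievable: HCI=day 1; Compilers=day 1; Ethics=day 2; Algorithms=day 2; OS=day 1.

day 2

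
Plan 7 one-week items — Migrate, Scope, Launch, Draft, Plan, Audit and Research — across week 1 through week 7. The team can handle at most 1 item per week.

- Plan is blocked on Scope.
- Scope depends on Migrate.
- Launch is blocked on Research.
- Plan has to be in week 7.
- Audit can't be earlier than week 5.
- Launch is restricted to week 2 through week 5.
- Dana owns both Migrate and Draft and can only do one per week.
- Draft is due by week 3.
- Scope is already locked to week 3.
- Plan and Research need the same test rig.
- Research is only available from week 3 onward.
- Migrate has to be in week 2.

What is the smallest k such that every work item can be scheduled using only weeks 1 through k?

The precedence chain requires at least 3 distinct weeks.
With at most 1 per week and 7 work items, at least 7 weeks are needed.
Plan can't be placed before week 7, so the schedule must run through at least week 7.
7 works (last occupied week: week 7): for example Research -> week 4, Migrate -> week 2, Launch -> week 5, Audit -> week 6, Draft -> week 1, Scope -> week 3, Plan -> week 7.

7 weeks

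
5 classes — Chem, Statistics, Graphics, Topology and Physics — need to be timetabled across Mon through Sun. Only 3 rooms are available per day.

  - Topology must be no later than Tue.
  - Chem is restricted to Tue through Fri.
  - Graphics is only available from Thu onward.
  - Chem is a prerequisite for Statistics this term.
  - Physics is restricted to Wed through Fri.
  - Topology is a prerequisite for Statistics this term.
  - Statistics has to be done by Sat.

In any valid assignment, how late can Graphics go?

Graphics is available from Thu.
Graphics at Sun is achievable: Graphics -> Sun, Topology -> Mon, Chem -> Tue, Statistics -> Wed, Physics -> Wed.

Sun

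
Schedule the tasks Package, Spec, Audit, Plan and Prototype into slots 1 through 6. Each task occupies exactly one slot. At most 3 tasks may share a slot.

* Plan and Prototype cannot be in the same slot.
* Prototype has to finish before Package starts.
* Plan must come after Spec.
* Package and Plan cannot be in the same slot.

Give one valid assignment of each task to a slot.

Prototype -> 1; Plan -> 3; Package -> 2; Audit -> 1; Spec -> 1

Checking: Prototype(1) before Package(2); Spec(1) before Plan(3); Plan(3) != Prototype(1); Package(2) != Plan(3); max 3 per slot (cap 3).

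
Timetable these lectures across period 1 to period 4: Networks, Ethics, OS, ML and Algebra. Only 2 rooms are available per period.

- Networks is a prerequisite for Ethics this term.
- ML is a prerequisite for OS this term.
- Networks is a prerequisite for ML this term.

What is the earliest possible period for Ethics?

Precedence pushes Ethics to at least period 2.
Ethics at period 2 is achievable: Ethics in period 2, ML in period 2, Algebra in period 1, OS in period 3, Networks in period 1.

period 2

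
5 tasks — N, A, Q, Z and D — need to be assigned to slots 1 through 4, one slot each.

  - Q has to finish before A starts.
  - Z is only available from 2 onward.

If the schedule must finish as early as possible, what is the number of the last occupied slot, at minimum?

The precedence chain requires at least 2 distinct slots.
2 works (last occupied slot: 2): for example Q in 1; N in 1; Z in 2; A in 2; D in 1.

2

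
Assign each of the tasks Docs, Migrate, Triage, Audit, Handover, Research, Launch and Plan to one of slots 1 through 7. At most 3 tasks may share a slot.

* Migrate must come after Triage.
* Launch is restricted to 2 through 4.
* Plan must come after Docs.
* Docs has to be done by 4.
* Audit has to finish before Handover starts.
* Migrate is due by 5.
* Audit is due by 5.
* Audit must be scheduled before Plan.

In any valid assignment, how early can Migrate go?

2

Precedence pushes Migrate to at least 2; Migrate's own window allows nothing later than 5.
Migrate at 2 is achievable: Audit=1, Plan=2, Docs=1, Migrate=2, Triage=1, Handover=3, Research=3, Launch=2.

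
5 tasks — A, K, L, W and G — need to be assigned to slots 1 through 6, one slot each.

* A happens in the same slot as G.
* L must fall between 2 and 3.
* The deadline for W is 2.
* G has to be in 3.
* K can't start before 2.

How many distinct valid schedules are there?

20

Splitting on K: it can be 2 (4), 3 (4), 4 (4), 5 (4), 6 (4). Listing each branch's schedules as (A, L, W, G):
K=2: (3,2,1,3) (3,2,2,3) (3,3,1,3) (3,3,2,3) — 4.
K=3: (3,2,1,3) (3,2,2,3) (3,3,1,3) (3,3,2,3) — 4.
K=4: (3,2,1,3) (3,2,2,3) (3,3,1,3) (3,3,2,3) — 4.
K=5: (3,2,1,3) (3,2,2,3) (3,3,1,3) (3,3,2,3) — 4.
K=6: (3,2,1,3) (3,2,2,3) (3,3,1,3) (3,3,2,3) — 4.
Summing: 4 + 4 + 4 + 4 + 4 = 20.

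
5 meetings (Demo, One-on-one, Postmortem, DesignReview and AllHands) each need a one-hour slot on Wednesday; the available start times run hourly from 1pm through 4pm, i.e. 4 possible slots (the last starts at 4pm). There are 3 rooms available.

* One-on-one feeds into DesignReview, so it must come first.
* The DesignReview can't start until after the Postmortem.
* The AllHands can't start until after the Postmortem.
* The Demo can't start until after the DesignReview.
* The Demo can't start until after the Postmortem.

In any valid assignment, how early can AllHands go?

Precedence pushes AllHands to at least 2pm.
AllHands at 2pm is achievable: AllHands -> 2pm, DesignReview -> 2pm, One-on-one -> 1pm, Demo -> 3pm, Postmortem -> 1pm.

2pm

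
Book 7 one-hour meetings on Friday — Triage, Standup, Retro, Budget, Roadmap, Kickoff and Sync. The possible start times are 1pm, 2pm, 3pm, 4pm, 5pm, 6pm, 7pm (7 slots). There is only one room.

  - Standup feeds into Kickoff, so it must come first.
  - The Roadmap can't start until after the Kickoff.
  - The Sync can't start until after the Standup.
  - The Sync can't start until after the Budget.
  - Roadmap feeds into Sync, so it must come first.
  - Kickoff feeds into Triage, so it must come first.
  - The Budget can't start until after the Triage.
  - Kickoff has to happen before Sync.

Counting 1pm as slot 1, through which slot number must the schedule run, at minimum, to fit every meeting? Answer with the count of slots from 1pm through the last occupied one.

The precedence chain requires at least 5 distinct slots.
With at most 1 per slot and 7 meetings, at least 7 slots are needed.
7 works (last occupied slot: 7pm): for example Kickoff -> 2pm; Roadmap -> 5pm; Retro -> 7pm; Sync -> 6pm; Standup -> 1pm; Triage -> 3pm; Budget -> 4pm.

7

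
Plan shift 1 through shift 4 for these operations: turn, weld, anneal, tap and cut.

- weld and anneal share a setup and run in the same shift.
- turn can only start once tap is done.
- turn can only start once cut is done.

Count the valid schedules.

Splitting on turn: it can be shift 2 (4), shift 3 (16), shift 4 (36). Listing each branch's schedules as (weld, anneal, tap, cut) by shift number:
turn=shift 2: (1,1,1,1) (2,2,1,1) (3,3,1,1) (4,4,1,1) — 4.
turn=shift 3: (1,1,1,1) (1,1,1,2) (1,1,2,1) (1,1,2,2) (2,2,1,1) (2,2,1,2) (2,2,2,1) (2,2,2,2) (3,3,1,1) (3,3,1,2) (3,3,2,1) (3,3,2,2) (4,4,1,1) (4,4,1,2) (4,4,2,1) (4,4,2,2) — 16.
turn=shift 4: (1,1,1,1) (1,1,1,2) (1,1,1,3) (1,1,2,1) (1,1,2,2) (1,1,2,3) (1,1,3,1) (1,1,3,2) (1,1,3,3) (2,2,1,1) (2,2,1,2) (2,2,1,3) (2,2,2,1) (2,2,2,2) (2,2,2,3) (2,2,3,1) (2,2,3,2) (2,2,3,3) (3,3,1,1) (3,3,1,2) (3,3,1,3) (3,3,2,1) (3,3,2,2) (3,3,2,3) (3,3,3,1) (3,3,3,2) (3,3,3,3) (4,4,1,1) (4,4,1,2) (4,4,1,3) (4,4,2,1) (4,4,2,2) (4,4,2,3) (4,4,3,1) (4,4,3,2) (4,4,3,3) — 36.
Summing: 4 + 16 + 36 = 56.

56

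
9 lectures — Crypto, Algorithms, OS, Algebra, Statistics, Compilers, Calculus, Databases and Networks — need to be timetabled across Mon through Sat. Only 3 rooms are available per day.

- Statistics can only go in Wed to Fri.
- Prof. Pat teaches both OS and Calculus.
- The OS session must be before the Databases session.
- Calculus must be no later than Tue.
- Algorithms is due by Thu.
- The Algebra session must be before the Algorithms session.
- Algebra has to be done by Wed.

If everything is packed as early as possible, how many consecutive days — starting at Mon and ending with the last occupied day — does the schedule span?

The precedence chain requires at least 2 distinct days.
With at most 3 per day and 9 lectures, at least 3 days are needed.
Statistics can't be placed before Wed — that is day 3 counting from Mon — so the schedule must run through at least 3 days.
3 works (last occupied day: Wed): for example OS -> Tue, Compilers -> Tue, Algebra -> Mon, Databases -> Wed, Crypto -> Mon, Calculus -> Mon, Statistics -> Wed, Algorithms -> Tue, Networks -> Wed.

3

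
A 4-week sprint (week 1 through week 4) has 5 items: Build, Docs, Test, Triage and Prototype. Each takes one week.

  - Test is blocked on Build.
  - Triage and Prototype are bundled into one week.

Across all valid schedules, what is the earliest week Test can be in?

Precedence pushes Test to at least week 2.
Test at week 2 is achievable: Build in week 1, Triage in week 1, Docs in week 1, Prototype in week 1, Test in week 2.

week 2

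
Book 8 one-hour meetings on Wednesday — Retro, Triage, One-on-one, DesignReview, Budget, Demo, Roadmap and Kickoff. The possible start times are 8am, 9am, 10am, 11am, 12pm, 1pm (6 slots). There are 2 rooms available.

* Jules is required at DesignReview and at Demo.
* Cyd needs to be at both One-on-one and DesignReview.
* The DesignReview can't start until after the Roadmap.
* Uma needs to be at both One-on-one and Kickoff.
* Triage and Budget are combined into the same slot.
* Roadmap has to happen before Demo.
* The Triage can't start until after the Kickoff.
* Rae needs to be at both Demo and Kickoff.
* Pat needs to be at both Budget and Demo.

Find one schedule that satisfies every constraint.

Roadmap=8am, Budget=9am, Retro=10am, One-on-one=11am, Kickoff=8am, DesignReview=10am, Demo=11am, Triage=9am

Checking: Kickoff(8am) before Triage(9am); Roadmap(8am) before Demo(11am); Roadmap(8am) before DesignReview(10am); Demo(11am) != Kickoff(8am); One-on-one(11am) != Kickoff(8am); One-on-one(11am) != DesignReview(10am); Budget(9am) != Demo(11am); DesignReview(10am) != Demo(11am); Triage = Budget = 9am; max 2 per slot (cap 2).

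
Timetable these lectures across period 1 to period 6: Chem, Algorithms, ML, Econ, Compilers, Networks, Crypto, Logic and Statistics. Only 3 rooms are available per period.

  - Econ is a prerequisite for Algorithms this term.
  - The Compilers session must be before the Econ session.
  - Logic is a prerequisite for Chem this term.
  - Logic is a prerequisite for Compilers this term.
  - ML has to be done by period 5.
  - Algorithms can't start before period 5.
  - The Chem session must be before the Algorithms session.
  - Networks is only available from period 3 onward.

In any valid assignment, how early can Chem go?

Precedence pushes Chem to at least period 2; downstream work caps Chem at period 5.
Chem at period 2 is achievable: Networks=period 3, Econ=period 3, Chem=period 2, Logic=period 1, Algorithms=period 5, Compilers=period 2, Crypto=period 1, Statistics=period 2, ML=period 1.

period 2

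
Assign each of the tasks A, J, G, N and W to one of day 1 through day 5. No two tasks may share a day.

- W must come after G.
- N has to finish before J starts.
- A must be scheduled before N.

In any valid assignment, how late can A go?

day 3

Downstream work caps A at day 3.
A at day 3 is achievable: G in day 1; N in day 4; W in day 2; J in day 5; A in day 3.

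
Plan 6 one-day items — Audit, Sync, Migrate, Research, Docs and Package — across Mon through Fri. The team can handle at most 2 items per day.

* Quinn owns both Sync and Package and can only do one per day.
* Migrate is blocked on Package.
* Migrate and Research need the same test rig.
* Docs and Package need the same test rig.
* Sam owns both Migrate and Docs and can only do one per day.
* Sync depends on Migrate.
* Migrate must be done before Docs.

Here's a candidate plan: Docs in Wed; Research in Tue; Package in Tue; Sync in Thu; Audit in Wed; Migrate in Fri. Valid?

The team can handle at most 2 items per day — holds.
Migrate must be done before Docs — violated.
Sam owns both Migrate and Docs and can only do one per day — holds.
Quinn owns both Sync and Package and can only do one per day — holds.
Sync depends on Migrate — violated.
Migrate and Research need the same test rig — holds.
Migrate is blocked on Package — holds.
Docs and Package need the same test rig — holds.

Invalid. Migrate must be done before Docs.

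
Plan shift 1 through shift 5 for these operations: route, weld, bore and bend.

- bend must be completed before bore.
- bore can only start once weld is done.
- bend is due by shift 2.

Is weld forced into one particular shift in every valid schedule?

No

weld can be shift 1 (e.g. route -> shift 1; weld -> shift 1; bore -> shift 2; bend -> shift 1) or shift 2 (e.g. bore -> shift 3, route -> shift 1, bend -> shift 1, weld -> shift 2).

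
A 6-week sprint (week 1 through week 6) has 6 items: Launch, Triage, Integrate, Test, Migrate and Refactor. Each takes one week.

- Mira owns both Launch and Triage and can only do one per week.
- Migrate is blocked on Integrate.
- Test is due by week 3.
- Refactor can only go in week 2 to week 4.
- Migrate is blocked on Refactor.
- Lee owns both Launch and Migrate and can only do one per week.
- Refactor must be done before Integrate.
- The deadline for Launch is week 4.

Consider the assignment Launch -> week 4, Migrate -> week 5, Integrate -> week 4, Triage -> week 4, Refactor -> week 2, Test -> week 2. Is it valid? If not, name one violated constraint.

No — it violates: Mira owns both Launch and Triage and can only do one per week

The deadline for Launch is week 4 — holds.
Lee owns both Launch and Migrate and can only do one per week — holds.
Migrate is blocked on Refactor — holds.
Migrate is blocked on Integrate — holds.
Refactor can only go in week 2 to week 4 — holds.
Mira owns both Launch and Triage and can only do one per week — violated.
Test is due by week 3 — holds.
Refactor must be done before Integrate — holds.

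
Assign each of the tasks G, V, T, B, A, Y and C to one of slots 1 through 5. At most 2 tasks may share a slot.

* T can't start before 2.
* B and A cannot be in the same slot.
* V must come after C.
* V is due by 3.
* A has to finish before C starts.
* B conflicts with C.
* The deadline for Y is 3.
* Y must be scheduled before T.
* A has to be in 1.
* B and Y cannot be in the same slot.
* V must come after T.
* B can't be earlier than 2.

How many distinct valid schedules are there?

Splitting on G: it can be 3 (2), 4 (3), 5 (3). Listing each branch's schedules as (V, T, B, A, Y, C):
G=3: (3,2,4,1,1,2) (3,2,5,1,1,2) — 2.
G=4: (3,2,3,1,1,2) (3,2,4,1,1,2) (3,2,5,1,1,2) — 3.
G=5: (3,2,3,1,1,2) (3,2,4,1,1,2) (3,2,5,1,1,2) — 3.
Summing: 2 + 3 + 3 = 8.

8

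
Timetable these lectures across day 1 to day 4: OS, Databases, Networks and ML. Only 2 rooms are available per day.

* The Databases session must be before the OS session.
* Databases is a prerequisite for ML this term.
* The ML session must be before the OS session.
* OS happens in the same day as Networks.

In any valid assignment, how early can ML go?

Precedence pushes ML to at least day 2; downstream work caps ML at day 3.
ML at day 2 is achievable: ML in day 2, Databases in day 1, OS in day 3, Networks in day 3.

day 2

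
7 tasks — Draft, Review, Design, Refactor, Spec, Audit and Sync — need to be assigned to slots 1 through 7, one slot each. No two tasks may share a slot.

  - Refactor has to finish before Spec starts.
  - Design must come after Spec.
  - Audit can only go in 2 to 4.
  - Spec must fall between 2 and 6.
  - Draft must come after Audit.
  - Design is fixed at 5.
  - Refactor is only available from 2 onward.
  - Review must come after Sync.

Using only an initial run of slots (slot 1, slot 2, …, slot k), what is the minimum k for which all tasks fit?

The precedence chain requires at least 3 distinct slots.
With at most 1 per slot and 7 tasks, at least 7 slots are needed.
Design can't be placed before 5, so the schedule must run through at least slot 5.
7 works (last occupied slot: 7): for example Sync -> 1; Refactor -> 3; Design -> 5; Audit -> 2; Review -> 7; Draft -> 6; Spec -> 4.

7 slots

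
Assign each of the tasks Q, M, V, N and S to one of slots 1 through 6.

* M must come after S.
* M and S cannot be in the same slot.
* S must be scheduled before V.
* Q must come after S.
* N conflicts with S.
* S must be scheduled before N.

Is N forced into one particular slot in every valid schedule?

No

N can be 2 (e.g. V in 2, Q in 2, M in 2, N in 2, S in 1) or 3 (e.g. M=2, Q=2, N=3, V=2, S=1).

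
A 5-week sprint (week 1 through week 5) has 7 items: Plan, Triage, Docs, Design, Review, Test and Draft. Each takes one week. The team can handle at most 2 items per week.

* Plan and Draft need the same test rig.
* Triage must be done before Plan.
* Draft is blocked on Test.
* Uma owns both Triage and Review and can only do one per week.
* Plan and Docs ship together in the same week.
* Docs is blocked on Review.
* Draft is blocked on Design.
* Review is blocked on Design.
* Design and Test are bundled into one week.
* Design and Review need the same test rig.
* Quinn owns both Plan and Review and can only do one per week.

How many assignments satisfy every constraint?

36

Splitting on Plan: it can be week 4 (8), week 5 (28). Listing each branch's schedules as (Triage, Docs, Design, Review, Test, Draft) by week number:
Plan=week 4: (1,4,2,3,2,3) (1,4,2,3,2,5) (2,4,1,3,1,2) (2,4,1,3,1,3) (2,4,1,3,1,5) (3,4,1,2,1,2) (3,4,1,2,1,3) (3,4,1,2,1,5) — 8.
Plan=week 5: (1,5,2,3,2,3) (1,5,2,3,2,4) (1,5,2,4,2,3) (1,5,2,4,2,4) (1,5,3,4,3,4) (2,5,1,3,1,2) (2,5,1,3,1,3) (2,5,1,3,1,4) (2,5,1,4,1,2) (2,5,1,4,1,3) (2,5,1,4,1,4) (2,5,3,4,3,4) (3,5,1,2,1,2) (3,5,1,2,1,3) (3,5,1,2,1,4) (3,5,1,4,1,2) (3,5,1,4,1,3) (3,5,1,4,1,4) (3,5,2,4,2,3) (3,5,2,4,2,4) (4,5,1,2,1,2) (4,5,1,2,1,3) (4,5,1,2,1,4) (4,5,1,3,1,2) (4,5,1,3,1,3) (4,5,1,3,1,4) (4,5,2,3,2,3) (4,5,2,3,2,4) — 28.
Summing: 8 + 28 = 36.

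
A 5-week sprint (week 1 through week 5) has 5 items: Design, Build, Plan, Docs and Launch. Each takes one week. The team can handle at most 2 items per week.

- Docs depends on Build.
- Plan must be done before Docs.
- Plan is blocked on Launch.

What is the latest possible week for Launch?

Downstream work caps Launch at week 3.
Launch at week 3 is achievable: Design in week 1, Docs in week 5, Build in week 1, Launch in week 3, Plan in week 4.

week 3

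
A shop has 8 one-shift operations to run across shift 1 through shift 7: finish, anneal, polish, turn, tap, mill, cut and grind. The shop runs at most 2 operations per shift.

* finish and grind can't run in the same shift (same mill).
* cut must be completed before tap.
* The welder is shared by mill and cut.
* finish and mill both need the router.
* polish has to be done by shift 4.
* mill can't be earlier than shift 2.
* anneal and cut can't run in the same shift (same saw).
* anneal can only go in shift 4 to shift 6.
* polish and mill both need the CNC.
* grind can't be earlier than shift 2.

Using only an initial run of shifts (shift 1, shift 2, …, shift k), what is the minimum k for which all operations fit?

4

The precedence chain requires at least 2 distinct shifts.
With at most 2 per shift and 8 operations, at least 4 shifts are needed.
anneal can't be placed before shift 4, so the schedule must run through at least shift 4.
4 works (last occupied shift: shift 4): for example anneal in shift 4, tap in shift 3, turn in shift 4, finish in shift 1, grind in shift 2, mill in shift 2, polish in shift 3, cut in shift 1.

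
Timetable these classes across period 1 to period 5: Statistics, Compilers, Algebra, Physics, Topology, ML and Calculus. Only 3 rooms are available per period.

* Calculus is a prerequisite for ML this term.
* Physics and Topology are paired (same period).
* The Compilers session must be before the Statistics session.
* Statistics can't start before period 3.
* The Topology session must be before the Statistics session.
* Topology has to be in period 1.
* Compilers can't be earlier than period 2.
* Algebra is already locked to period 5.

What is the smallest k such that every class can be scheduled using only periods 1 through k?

5

The precedence chain requires at least 2 distinct periods.
With at most 3 per period and 7 classes, at least 3 periods are needed.
Algebra can't be placed before period 5, so the schedule must run through at least period 5.
5 works (last occupied period: period 5): for example Physics=period 1, Topology=period 1, Compilers=period 2, Statistics=period 3, Algebra=period 5, Calculus=period 1, ML=period 2.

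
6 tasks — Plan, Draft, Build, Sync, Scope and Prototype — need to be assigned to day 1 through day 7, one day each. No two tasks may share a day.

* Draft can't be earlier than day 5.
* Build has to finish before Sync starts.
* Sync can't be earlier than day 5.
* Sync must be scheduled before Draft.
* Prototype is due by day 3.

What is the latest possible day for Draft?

day 7

Draft is available from day 5; precedence pushes Draft to at least day 6.
Draft at day 7 is achievable: Draft in day 7; Sync in day 5; Prototype in day 1; Scope in day 4; Build in day 2; Plan in day 3.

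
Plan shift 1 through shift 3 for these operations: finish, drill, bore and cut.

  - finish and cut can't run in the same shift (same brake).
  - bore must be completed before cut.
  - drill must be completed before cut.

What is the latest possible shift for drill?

Downstream work caps drill at shift 2.
drill at shift 2 is achievable: cut=shift 3; drill=shift 2; finish=shift 1; bore=shift 1.

shift 2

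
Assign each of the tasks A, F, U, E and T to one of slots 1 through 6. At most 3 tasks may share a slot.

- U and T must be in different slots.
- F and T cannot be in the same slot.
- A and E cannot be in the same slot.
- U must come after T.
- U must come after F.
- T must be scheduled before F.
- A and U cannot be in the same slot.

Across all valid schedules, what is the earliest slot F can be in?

Precedence pushes F to at least 2; downstream work caps F at 5.
F at 2 is achievable: A in 1; U in 3; T in 1; E in 2; F in 2.

2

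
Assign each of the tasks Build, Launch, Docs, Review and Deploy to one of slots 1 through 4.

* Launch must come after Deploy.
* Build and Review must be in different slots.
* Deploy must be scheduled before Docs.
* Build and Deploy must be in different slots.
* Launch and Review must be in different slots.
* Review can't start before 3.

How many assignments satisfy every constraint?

35

Splitting on Build: it can be 1 (5), 2 (13), 3 (8), 4 (9). Listing each branch's schedules as (Launch, Docs, Review, Deploy):
Build=1: (3,3,4,2) (3,4,4,2) (4,3,3,2) (4,4,3,2) (4,4,3,3) — 5.
Build=2: (2,2,3,1) (2,2,4,1) (2,3,3,1) (2,3,4,1) (2,4,3,1) (2,4,4,1) (3,2,4,1) (3,3,4,1) (3,4,4,1) (4,2,3,1) (4,3,3,1) (4,4,3,1) (4,4,3,3) — 13.
Build=3: (2,2,4,1) (2,3,4,1) (2,4,4,1) (3,2,4,1) (3,3,4,1) (3,3,4,2) (3,4,4,1) (3,4,4,2) — 8.
Build=4: (2,2,3,1) (2,3,3,1) (2,4,3,1) (4,2,3,1) (4,3,3,1) (4,3,3,2) (4,4,3,1) (4,4,3,2) (4,4,3,3) — 9.
Summing: 5 + 13 + 8 + 9 = 35.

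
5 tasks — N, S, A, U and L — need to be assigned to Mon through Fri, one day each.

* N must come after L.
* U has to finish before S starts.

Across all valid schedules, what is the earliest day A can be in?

A at Mon is achievable: A in Mon; S in Tue; L in Mon; N in Tue; U in Mon.

Mon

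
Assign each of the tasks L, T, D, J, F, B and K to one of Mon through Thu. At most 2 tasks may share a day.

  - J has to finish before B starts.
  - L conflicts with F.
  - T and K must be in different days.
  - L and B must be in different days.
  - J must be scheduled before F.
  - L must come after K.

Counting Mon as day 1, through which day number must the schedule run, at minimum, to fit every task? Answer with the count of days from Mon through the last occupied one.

4 days

The precedence chain requires at least 2 distinct days.
With at most 2 per day and 7 tasks, at least 4 days are needed.
4 works (last occupied day: Thu): for example T in Tue; L in Tue; K in Mon; F in Wed; J in Mon; D in Thu; B in Wed.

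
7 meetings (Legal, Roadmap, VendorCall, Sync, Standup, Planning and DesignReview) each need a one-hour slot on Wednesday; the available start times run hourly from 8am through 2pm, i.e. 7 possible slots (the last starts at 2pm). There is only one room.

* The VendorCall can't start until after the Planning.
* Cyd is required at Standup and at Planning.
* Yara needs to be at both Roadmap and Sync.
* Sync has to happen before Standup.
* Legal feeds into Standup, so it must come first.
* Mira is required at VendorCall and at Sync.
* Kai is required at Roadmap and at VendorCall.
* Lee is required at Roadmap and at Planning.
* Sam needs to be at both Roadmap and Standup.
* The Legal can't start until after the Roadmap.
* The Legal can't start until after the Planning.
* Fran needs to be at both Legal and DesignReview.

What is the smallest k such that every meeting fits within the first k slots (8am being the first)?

7

The precedence chain requires at least 3 distinct slots.
With at most 1 per slot and 7 meetings, at least 7 slots are needed.
7 works (last occupied slot: 2pm): for example VendorCall=1pm; Sync=11am; Roadmap=9am; Planning=8am; Legal=10am; DesignReview=2pm; Standup=12pm.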